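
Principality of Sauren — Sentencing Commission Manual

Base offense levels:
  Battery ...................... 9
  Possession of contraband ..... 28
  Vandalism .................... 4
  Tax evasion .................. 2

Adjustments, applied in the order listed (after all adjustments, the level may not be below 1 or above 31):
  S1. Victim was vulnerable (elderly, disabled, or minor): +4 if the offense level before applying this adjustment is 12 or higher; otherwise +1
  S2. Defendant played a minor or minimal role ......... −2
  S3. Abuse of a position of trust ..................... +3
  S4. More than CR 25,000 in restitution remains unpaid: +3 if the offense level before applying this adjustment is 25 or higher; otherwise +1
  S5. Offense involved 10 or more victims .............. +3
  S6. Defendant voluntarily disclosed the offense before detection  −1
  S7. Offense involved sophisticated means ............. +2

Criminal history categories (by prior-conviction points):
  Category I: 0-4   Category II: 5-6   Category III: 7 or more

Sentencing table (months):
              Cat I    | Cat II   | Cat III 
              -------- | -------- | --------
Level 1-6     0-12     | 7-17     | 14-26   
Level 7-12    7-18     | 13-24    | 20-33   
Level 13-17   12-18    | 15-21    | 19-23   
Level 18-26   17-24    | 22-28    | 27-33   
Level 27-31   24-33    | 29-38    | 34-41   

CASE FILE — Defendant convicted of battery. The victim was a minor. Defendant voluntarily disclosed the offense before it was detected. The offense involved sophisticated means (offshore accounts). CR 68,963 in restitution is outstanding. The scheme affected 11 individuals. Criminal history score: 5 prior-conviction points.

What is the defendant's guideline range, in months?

15-21 months

Base offense level for battery: 9.
S1 applies (level before this adjustment is 9 < 12, so +1): 9 + 1 = 10.
S2 does not apply.
S4 applies (level before this adjustment is 10 < 25, so +1): 10 + 1 = 11.
S5 applies: 11 + 3 = 14.
S6 applies: 14 − 1 = 13.
S7 applies: 13 + 2 = 15.
Final offense level: 15.
Criminal history: 5 prior points → Category II (5-6).
Level 15 falls in the 13-17 band.
Grid: Level 13-17 × Category II = 15-21 months.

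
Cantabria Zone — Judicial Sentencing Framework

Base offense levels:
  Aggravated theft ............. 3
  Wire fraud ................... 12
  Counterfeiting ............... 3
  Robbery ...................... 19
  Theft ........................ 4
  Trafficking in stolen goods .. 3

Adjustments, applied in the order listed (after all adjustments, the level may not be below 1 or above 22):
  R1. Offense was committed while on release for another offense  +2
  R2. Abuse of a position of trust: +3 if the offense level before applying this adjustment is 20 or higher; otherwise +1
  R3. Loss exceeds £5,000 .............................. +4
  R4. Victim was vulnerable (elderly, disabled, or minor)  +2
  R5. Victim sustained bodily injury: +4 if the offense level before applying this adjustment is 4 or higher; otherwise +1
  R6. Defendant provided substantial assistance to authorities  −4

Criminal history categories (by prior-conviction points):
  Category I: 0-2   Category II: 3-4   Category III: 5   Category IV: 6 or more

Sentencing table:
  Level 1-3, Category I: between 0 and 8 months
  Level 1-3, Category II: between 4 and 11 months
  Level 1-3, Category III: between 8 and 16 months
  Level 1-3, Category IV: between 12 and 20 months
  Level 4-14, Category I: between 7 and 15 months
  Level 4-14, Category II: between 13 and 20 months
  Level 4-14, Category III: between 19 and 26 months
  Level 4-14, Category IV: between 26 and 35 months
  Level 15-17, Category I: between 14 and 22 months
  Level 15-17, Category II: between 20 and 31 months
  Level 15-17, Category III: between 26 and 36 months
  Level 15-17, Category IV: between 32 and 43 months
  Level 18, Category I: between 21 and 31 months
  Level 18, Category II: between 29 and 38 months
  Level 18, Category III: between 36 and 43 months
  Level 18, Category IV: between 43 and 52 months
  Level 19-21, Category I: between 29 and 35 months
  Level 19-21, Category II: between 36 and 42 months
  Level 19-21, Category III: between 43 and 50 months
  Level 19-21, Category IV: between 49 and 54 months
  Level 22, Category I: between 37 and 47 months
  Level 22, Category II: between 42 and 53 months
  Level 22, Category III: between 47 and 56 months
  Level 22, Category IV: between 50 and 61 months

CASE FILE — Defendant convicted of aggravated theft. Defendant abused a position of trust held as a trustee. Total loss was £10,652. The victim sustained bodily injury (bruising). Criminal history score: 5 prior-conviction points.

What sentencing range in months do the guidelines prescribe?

Base offense level for aggravated theft: 3.
R1 does not apply.
R2 applies (level before this adjustment is 3 < 20, so +1): 3 + 1 = 4.
R3 applies: 4 + 4 = 8.
R4 does not apply.
R5 applies (level before this adjustment is 8 ≥ 4, so +4): 8 + 4 = 12.
Final offense level: 12.
Criminal history: 5 prior points → Category III (5).
Level 12 falls in the 4-14 band.
Grid: Level 4-14 × Category III = 19-26 months.

19-26 months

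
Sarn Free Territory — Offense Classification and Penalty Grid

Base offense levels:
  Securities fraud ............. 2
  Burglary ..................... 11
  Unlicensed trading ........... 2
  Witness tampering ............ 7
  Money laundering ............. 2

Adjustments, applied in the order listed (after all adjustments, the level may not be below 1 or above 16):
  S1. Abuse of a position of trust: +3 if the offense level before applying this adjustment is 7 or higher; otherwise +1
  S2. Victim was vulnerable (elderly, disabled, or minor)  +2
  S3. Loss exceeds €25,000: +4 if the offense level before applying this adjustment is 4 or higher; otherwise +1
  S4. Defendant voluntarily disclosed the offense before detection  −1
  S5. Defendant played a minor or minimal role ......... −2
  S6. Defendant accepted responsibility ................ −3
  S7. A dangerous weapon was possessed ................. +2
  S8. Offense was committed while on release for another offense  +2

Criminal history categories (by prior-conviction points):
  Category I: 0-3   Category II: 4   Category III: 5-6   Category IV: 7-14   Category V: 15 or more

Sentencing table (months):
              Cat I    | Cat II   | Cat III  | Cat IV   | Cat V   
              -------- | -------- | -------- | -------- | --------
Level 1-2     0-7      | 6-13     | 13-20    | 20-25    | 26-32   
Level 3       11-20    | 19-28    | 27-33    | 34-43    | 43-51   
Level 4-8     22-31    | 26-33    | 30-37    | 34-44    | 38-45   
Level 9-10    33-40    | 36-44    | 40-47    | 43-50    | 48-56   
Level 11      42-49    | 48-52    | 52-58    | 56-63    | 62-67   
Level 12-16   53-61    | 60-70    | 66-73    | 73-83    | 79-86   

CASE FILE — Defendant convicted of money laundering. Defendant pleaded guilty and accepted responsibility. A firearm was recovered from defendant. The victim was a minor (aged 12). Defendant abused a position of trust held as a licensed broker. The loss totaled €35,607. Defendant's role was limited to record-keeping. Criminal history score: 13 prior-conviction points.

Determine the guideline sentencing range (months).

Base offense level for money laundering: 2.
S1 applies (level before this adjustment is 2 < 7, so +1): 2 + 1 = 3.
S2 applies: 3 + 2 = 5.
S3 applies (level before this adjustment is 5 ≥ 4, so +4): 5 + 4 = 9.
S4 does not apply.
S5 applies: 9 − 2 = 7.
S6 applies: 7 − 3 = 4.
S7 applies: 4 + 2 = 6.
S8 does not apply.
Final offense level: 6.
Criminal history: 13 prior points → Category IV (7-14).
Level 6 falls in the 4-8 band.
Grid: Level 4-8 × Category IV = 34-44 months.

34-44 months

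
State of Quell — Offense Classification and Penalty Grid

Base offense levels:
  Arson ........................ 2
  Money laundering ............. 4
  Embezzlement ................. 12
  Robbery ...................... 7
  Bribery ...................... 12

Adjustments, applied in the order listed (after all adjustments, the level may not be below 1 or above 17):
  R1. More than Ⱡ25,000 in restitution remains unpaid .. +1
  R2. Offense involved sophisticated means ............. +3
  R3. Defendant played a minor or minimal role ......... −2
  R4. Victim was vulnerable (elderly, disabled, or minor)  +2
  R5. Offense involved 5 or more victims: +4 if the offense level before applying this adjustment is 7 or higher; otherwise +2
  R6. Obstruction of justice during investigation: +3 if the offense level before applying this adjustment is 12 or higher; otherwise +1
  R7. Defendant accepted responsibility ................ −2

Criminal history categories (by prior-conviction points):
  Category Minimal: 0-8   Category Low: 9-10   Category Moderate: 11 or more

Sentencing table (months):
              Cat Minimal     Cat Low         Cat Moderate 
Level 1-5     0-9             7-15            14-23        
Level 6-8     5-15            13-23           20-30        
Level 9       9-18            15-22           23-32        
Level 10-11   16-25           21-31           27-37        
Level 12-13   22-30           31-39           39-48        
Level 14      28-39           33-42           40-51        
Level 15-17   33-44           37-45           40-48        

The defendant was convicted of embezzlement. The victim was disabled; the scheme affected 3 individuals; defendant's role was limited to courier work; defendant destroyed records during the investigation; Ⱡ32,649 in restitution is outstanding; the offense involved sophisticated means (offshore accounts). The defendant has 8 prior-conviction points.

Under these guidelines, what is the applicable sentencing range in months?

33-44 months

Base offense level for embezzlement: 12.
R1 applies: 12 + 1 = 13.
R2 applies: 13 + 3 = 16.
R3 applies: 16 − 2 = 14.
R4 applies: 14 + 2 = 16.
R5 does not apply.
R6 applies (level before this adjustment is 16 ≥ 12, so +3): 16 + 3 = 19.
Level 19 exceeds the maximum of 17; capped at 17.
Final offense level: 17.
Criminal history: 8 prior points → Category Minimal (0-8).
Level 17 falls in the 15-17 band.
Grid: Level 15-17 × Category Minimal = 33-44 months.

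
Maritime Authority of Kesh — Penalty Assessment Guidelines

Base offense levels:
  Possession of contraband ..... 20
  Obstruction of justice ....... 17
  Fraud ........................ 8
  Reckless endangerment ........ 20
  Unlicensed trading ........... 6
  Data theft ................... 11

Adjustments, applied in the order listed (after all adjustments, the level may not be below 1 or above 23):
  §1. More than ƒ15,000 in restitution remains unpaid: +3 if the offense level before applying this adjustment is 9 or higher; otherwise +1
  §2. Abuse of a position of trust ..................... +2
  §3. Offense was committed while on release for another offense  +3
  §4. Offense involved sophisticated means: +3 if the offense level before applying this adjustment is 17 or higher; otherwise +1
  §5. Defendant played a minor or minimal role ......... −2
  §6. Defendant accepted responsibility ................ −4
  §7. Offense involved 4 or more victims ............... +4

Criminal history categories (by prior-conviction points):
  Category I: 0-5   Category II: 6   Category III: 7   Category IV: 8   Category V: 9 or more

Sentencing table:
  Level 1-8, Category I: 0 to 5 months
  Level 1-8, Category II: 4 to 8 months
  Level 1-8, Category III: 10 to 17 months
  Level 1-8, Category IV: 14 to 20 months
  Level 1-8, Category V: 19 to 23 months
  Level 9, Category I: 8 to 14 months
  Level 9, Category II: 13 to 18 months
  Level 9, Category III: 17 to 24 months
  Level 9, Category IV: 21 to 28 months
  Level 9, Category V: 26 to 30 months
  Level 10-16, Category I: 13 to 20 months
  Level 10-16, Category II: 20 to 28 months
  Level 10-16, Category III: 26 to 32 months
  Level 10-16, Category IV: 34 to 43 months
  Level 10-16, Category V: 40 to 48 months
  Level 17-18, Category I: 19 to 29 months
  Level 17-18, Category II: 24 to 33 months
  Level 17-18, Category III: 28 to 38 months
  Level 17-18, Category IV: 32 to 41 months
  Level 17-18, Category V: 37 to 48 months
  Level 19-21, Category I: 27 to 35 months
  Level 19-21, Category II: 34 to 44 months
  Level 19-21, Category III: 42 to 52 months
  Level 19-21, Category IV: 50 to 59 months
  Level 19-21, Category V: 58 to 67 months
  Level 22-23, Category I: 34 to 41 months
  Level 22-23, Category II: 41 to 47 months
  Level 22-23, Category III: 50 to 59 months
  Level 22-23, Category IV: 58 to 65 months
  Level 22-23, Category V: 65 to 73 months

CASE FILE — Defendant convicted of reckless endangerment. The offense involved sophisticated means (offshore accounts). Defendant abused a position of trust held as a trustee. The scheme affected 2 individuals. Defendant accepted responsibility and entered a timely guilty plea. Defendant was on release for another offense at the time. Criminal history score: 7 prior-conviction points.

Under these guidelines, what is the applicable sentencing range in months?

Base offense level for reckless endangerment: 20.
§1 does not apply.
§2 applies: 20 + 2 = 22.
§3 applies: 22 + 3 = 25.
§4 applies (level before this adjustment is 25 ≥ 17, so +3): 25 + 3 = 28.
§6 applies: 28 − 4 = 24.
Level 24 exceeds the maximum of 23; capped at 23.
Final offense level: 23.
Criminal history: 7 prior points → Category III (7).
Level 23 falls in the 22-23 band.
Grid: Level 22-23 × Category III = 50-59 months.

50-59 months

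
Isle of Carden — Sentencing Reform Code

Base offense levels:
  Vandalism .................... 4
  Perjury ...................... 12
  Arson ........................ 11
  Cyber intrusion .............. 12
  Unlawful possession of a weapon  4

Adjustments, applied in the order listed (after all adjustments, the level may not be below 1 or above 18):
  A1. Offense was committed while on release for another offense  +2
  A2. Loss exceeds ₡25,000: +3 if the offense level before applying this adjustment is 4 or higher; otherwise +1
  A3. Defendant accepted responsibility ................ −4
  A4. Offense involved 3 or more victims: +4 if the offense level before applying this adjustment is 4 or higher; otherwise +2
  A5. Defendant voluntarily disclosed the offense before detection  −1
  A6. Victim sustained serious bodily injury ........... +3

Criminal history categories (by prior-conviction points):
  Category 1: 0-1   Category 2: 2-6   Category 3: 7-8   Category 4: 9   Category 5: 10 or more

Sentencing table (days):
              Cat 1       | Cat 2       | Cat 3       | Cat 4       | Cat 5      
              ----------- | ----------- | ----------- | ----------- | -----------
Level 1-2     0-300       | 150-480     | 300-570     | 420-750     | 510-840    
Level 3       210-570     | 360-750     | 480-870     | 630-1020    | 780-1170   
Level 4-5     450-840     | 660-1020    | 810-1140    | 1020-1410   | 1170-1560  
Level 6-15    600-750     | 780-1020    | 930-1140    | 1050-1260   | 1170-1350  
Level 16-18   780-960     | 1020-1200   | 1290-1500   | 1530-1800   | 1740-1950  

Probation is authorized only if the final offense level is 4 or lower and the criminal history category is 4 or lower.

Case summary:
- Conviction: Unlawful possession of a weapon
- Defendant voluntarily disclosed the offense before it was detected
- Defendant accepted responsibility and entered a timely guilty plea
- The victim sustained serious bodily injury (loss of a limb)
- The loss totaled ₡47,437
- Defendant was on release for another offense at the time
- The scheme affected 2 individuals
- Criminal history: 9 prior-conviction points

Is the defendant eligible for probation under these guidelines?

Base offense level for unlawful possession of a weapon: 4.
A1 applies: 4 + 2 = 6.
A2 applies (level before this adjustment is 6 ≥ 4, so +3): 6 + 3 = 9.
A3 applies: 9 − 4 = 5.
A5 applies: 5 − 1 = 4.
A6 applies: 4 + 3 = 7.
Final offense level: 7.
Criminal history: 9 prior points → Category 4 (9).
Level 7 falls in the 6-15 band.
Grid: Level 6-15 × Category 4 = 1050-1260 days.
Probation check: level 7 > 4 and category 4 ≤ 4 → not eligible.

No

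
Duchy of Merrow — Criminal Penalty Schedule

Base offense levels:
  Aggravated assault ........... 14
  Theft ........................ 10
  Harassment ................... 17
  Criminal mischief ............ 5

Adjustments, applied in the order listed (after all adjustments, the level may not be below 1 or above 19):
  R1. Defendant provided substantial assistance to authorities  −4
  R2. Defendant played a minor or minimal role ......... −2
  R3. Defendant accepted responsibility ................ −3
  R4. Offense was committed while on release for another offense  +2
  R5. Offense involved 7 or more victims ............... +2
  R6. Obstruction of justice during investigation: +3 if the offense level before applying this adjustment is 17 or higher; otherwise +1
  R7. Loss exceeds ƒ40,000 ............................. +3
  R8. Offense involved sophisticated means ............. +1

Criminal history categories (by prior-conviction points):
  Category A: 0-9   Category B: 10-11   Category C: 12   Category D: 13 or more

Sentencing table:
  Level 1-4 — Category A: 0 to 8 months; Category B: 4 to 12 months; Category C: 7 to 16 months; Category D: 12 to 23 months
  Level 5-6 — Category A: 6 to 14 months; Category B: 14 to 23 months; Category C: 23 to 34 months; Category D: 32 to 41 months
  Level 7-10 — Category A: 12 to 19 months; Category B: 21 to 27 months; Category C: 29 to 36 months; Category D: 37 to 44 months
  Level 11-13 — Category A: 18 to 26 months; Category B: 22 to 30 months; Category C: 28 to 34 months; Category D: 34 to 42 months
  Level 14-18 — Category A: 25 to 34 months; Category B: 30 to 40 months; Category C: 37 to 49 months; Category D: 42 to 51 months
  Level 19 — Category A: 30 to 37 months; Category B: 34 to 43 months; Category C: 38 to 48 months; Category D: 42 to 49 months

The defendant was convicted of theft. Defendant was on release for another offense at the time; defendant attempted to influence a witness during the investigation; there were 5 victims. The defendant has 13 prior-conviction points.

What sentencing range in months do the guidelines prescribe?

Base offense level for theft: 10.
R1 does not apply.
R4 applies: 10 + 2 = 12.
R5 does not apply.
R6 applies (level before this adjustment is 12 < 17, so +1): 12 + 1 = 13.
R8 does not apply.
Final offense level: 13.
Criminal history: 13 prior points → Category D (13+).
Level 13 falls in the 11-13 band.
Grid: Level 11-13 × Category D = 34-42 months.

34-42 months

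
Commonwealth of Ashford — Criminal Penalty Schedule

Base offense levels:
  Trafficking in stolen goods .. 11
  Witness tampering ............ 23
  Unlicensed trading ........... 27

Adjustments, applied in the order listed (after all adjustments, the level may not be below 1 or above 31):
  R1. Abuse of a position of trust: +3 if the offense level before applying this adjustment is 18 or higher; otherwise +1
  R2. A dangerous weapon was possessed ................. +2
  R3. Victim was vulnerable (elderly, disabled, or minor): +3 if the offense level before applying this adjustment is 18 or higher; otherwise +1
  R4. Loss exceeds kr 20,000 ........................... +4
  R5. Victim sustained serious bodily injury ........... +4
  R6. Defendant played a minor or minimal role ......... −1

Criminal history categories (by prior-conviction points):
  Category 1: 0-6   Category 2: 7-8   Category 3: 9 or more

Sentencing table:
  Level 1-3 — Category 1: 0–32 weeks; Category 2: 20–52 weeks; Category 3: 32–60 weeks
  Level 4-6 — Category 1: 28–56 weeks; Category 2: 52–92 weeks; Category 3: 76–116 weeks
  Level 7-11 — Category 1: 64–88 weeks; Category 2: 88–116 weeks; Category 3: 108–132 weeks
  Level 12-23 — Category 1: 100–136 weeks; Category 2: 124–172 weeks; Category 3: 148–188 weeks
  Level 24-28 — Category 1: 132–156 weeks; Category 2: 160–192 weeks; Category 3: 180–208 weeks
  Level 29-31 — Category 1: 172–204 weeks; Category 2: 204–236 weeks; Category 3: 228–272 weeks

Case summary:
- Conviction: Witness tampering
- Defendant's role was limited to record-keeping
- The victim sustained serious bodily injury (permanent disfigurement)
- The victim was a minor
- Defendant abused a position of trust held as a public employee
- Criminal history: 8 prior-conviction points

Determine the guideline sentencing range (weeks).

Base offense level for witness tampering: 23.
R1 applies (level before this adjustment is 23 ≥ 18, so +3): 23 + 3 = 26.
R3 applies (level before this adjustment is 26 ≥ 18, so +3): 26 + 3 = 29.
R4 does not apply.
R5 applies: 29 + 4 = 33.
R6 applies: 33 − 1 = 32.
Level 32 exceeds the maximum of 31; capped at 31.
Final offense level: 31.
Criminal history: 8 prior points → Category 2 (7-8).
Level 31 falls in the 29-31 band.
Grid: Level 29-31 × Category 2 = 204-236 weeks.

204-236 weeks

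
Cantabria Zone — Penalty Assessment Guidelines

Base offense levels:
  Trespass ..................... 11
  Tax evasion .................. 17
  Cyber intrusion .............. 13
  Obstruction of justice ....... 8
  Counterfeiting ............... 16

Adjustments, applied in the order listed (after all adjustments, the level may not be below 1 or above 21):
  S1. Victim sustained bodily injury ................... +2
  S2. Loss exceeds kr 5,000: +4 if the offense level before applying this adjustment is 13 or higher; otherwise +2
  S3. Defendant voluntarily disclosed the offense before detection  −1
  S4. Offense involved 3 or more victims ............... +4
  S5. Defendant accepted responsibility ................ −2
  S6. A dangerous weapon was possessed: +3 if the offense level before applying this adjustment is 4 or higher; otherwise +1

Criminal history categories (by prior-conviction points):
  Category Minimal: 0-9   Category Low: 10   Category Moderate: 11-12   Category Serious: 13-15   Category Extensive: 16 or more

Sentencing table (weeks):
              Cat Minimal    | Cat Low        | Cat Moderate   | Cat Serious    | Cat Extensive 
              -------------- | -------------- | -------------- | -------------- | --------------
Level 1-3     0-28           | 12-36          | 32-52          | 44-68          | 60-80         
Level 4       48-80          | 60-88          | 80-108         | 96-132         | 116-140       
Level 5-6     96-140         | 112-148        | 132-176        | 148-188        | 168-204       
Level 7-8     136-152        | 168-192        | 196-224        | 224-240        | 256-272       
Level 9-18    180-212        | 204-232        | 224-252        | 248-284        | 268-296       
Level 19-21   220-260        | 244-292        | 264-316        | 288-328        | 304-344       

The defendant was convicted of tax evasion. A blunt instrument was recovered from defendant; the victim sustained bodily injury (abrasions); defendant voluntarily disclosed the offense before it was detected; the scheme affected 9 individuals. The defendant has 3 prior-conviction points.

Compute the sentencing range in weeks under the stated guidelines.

220-260 weeks

Base offense level for tax evasion: 17.
S1 applies: 17 + 2 = 19.
S3 applies: 19 − 1 = 18.
S4 applies: 18 + 4 = 22.
S5 does not apply.
S6 applies (level before this adjustment is 22 ≥ 4, so +3): 22 + 3 = 25.
Level 25 exceeds the maximum of 21; capped at 21.
Final offense level: 21.
Criminal history: 3 prior points → Category Minimal (0-9).
Level 21 falls in the 19-21 band.
Grid: Level 19-21 × Category Minimal = 220-260 weeks.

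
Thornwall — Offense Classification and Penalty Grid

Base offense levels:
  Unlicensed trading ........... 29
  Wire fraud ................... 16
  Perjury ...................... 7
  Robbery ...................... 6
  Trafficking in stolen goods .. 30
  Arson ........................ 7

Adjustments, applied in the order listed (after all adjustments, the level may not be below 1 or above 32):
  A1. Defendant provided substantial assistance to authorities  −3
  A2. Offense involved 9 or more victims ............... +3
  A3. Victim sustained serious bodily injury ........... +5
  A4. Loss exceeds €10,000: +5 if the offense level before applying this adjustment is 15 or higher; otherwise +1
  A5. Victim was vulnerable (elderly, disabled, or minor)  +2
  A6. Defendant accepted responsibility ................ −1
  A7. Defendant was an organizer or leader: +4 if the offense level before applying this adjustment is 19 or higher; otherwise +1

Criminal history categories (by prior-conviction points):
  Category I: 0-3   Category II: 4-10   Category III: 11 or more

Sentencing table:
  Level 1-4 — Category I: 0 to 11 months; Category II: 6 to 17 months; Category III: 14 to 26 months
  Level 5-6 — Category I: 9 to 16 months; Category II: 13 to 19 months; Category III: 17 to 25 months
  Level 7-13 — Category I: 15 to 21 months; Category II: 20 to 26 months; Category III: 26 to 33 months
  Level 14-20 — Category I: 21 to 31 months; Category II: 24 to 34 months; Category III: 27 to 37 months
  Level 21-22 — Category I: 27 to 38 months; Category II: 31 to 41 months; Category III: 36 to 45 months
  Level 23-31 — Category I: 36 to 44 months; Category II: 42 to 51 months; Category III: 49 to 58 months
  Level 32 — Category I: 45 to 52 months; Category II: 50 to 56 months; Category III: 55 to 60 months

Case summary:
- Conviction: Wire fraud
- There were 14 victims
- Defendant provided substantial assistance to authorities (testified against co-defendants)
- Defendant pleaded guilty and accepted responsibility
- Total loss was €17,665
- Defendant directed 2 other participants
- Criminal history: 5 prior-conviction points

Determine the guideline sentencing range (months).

42-51 months

Base offense level for wire fraud: 16.
A1 applies: 16 − 3 = 13.
A2 applies: 13 + 3 = 16.
A3 does not apply.
A4 applies (level before this adjustment is 16 ≥ 15, so +5): 16 + 5 = 21.
A6 applies: 21 − 1 = 20.
A7 applies (level before this adjustment is 20 ≥ 19, so +4): 20 + 4 = 24.
Final offense level: 24.
Criminal history: 5 prior points → Category II (4-10).
Level 24 falls in the 23-31 band.
Grid: Level 23-31 × Category II = 42-51 months.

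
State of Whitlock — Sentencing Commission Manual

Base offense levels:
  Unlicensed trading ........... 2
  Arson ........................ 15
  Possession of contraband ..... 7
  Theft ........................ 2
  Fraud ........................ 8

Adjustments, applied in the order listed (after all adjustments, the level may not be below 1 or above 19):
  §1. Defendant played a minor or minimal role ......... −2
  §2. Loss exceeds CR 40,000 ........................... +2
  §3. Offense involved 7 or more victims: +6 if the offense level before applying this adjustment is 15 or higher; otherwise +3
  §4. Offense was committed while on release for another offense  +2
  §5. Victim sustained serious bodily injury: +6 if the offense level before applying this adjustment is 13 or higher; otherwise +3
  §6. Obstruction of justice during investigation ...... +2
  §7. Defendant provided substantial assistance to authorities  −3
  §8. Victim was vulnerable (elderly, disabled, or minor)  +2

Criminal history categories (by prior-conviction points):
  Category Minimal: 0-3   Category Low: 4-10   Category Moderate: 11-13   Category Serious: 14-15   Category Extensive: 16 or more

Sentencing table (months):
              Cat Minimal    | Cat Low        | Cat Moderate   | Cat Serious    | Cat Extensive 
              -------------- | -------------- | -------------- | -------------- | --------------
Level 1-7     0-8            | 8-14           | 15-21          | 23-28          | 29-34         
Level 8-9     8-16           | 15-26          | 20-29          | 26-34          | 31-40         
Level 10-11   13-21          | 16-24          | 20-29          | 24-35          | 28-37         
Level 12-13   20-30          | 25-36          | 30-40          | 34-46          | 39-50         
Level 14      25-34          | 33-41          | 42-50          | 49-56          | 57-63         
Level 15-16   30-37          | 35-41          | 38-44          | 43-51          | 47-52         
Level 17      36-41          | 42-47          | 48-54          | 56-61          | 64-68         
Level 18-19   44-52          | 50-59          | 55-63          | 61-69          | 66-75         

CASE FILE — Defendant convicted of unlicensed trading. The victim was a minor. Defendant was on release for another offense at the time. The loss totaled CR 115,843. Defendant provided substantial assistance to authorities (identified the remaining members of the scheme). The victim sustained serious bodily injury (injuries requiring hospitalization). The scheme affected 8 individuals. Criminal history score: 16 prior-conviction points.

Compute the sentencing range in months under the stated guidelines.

28-37 months

Base offense level for unlicensed trading: 2.
§1 does not apply.
§2 applies: 2 + 2 = 4.
§3 applies (level before this adjustment is 4 < 15, so +3): 4 + 3 = 7.
§4 applies: 7 + 2 = 9.
§5 applies (level before this adjustment is 9 < 13, so +3): 9 + 3 = 12.
§7 applies: 12 − 3 = 9.
§8 applies: 9 + 2 = 11.
Final offense level: 11.
Criminal history: 16 prior points → Category Extensive (16+).
Level 11 falls in the 10-11 band.
Grid: Level 10-11 × Category Extensive = 28-37 months.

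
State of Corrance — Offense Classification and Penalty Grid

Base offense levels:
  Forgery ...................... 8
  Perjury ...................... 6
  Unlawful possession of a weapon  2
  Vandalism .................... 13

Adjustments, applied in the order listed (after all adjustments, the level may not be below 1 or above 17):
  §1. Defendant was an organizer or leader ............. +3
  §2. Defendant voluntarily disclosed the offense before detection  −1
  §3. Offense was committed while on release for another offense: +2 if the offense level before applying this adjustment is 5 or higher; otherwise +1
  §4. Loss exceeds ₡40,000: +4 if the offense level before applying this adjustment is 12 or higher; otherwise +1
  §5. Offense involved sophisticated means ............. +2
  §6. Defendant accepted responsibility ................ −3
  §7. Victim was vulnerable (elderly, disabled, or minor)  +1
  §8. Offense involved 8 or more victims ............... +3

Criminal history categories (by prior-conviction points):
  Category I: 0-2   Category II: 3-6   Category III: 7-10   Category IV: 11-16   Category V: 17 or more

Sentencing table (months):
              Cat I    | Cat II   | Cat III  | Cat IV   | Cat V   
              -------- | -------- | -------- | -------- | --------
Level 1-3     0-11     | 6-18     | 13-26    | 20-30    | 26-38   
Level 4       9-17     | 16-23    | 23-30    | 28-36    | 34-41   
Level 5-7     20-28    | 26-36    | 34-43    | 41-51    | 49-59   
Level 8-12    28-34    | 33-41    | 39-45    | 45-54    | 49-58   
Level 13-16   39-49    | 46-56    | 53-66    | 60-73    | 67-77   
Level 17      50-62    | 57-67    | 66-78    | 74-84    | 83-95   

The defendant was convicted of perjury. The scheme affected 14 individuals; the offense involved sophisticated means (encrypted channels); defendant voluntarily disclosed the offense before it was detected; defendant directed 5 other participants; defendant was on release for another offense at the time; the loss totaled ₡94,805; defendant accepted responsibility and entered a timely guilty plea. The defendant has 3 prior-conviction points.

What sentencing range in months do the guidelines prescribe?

46-56 months

Base offense level for perjury: 6.
§1 applies: 6 + 3 = 9.
§2 applies: 9 − 1 = 8.
§3 applies (level before this adjustment is 8 ≥ 5, so +2): 8 + 2 = 10.
§4 applies (level before this adjustment is 10 < 12, so +1): 10 + 1 = 11.
§5 applies: 11 + 2 = 13.
§6 applies: 13 − 3 = 10.
§7 does not apply.
§8 applies: 10 + 3 = 13.
Final offense level: 13.
Criminal history: 3 prior points → Category II (3-6).
Level 13 falls in the 13-16 band.
Grid: Level 13-16 × Category II = 46-56 months.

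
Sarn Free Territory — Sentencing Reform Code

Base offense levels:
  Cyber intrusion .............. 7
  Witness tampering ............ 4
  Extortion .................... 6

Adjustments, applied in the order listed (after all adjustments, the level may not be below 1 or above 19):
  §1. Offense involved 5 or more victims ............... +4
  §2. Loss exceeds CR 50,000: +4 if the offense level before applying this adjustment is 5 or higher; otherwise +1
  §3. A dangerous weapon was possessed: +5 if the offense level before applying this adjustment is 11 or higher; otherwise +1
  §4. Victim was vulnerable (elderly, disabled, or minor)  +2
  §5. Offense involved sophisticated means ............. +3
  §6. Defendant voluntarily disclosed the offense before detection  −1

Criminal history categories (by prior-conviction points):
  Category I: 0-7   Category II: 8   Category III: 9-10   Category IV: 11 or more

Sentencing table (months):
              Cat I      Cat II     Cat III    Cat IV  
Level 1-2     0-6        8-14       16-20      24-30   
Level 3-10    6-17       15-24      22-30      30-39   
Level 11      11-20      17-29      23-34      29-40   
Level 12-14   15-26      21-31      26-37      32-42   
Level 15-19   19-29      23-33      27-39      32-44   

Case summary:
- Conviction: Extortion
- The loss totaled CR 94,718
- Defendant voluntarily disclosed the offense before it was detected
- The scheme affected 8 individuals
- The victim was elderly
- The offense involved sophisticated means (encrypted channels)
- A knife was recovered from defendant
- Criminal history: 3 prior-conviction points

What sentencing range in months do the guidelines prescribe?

19-29 months

Base offense level for extortion: 6.
§1 applies: 6 + 4 = 10.
§2 applies (level before this adjustment is 10 ≥ 5, so +4): 10 + 4 = 14.
§3 applies (level before this adjustment is 14 ≥ 11, so +5): 14 + 5 = 19.
§4 applies: 19 + 2 = 21.
§5 applies: 21 + 3 = 24.
§6 applies: 24 − 1 = 23.
Level 23 exceeds the maximum of 19; capped at 19.
Final offense level: 19.
Criminal history: 3 prior points → Category I (0-7).
Level 19 falls in the 15-19 band.
Grid: Level 15-19 × Category I = 19-29 months.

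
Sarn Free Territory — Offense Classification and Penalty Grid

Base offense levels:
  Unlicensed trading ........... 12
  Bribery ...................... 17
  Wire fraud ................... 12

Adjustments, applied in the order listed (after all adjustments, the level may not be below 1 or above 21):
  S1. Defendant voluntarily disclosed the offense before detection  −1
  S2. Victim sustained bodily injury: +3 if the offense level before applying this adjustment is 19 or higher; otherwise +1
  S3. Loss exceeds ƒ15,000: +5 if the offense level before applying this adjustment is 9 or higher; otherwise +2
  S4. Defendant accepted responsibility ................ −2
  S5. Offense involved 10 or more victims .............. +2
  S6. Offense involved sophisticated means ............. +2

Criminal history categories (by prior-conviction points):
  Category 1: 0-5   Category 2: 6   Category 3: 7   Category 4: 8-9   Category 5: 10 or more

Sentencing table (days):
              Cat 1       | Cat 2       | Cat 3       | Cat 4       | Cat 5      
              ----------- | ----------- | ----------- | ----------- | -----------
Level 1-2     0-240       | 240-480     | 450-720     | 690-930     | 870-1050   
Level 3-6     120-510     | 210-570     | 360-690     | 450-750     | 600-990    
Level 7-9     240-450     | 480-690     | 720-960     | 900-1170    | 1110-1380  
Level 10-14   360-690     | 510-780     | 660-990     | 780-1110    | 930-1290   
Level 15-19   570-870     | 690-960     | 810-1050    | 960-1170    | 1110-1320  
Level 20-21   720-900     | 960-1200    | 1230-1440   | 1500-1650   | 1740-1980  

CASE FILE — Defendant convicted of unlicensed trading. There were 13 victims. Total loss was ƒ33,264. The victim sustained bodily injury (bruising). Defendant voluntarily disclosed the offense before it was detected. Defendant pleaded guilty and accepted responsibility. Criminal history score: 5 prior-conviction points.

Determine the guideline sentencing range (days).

570-870 days

Base offense level for unlicensed trading: 12.
S1 applies: 12 − 1 = 11.
S2 applies (level before this adjustment is 11 < 19, so +1): 11 + 1 = 12.
S3 applies (level before this adjustment is 12 ≥ 9, so +5): 12 + 5 = 17.
S4 applies: 17 − 2 = 15.
S5 applies: 15 + 2 = 17.
Final offense level: 17.
Criminal history: 5 prior points → Category 1 (0-5).
Level 17 falls in the 15-19 band.
Grid: Level 15-19 × Category 1 = 570-870 days.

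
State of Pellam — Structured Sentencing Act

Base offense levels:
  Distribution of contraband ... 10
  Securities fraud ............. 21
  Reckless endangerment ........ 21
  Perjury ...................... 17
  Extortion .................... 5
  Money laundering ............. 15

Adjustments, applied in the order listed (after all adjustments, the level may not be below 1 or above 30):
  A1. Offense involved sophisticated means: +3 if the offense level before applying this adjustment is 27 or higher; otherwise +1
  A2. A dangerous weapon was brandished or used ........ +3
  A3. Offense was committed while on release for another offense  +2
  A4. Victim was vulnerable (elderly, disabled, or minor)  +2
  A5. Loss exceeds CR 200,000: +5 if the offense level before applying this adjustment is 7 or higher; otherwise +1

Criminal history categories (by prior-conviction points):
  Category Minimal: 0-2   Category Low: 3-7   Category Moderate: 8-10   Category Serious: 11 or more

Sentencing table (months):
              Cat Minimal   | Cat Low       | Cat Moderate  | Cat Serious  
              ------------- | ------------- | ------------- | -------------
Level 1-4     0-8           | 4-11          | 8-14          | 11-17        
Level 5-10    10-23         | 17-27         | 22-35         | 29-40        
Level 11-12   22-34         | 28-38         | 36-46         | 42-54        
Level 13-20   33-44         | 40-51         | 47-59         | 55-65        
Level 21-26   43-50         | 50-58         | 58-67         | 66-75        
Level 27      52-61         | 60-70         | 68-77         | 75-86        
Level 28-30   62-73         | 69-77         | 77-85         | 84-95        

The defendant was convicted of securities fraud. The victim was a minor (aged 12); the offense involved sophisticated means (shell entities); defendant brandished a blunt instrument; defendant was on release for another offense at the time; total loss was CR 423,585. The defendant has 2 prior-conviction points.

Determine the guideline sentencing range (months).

Base offense level for securities fraud: 21.
A1 applies (level before this adjustment is 21 < 27, so +1): 21 + 1 = 22.
A2 applies: 22 + 3 = 25.
A3 applies: 25 + 2 = 27.
A4 applies: 27 + 2 = 29.
A5 applies (level before this adjustment is 29 ≥ 7, so +5): 29 + 5 = 34.
Level 34 exceeds the maximum of 30; capped at 30.
Final offense level: 30.
Criminal history: 2 prior points → Category Minimal (0-2).
Level 30 falls in the 28-30 band.
Grid: Level 28-30 × Category Minimal = 62-73 months.

62-73 months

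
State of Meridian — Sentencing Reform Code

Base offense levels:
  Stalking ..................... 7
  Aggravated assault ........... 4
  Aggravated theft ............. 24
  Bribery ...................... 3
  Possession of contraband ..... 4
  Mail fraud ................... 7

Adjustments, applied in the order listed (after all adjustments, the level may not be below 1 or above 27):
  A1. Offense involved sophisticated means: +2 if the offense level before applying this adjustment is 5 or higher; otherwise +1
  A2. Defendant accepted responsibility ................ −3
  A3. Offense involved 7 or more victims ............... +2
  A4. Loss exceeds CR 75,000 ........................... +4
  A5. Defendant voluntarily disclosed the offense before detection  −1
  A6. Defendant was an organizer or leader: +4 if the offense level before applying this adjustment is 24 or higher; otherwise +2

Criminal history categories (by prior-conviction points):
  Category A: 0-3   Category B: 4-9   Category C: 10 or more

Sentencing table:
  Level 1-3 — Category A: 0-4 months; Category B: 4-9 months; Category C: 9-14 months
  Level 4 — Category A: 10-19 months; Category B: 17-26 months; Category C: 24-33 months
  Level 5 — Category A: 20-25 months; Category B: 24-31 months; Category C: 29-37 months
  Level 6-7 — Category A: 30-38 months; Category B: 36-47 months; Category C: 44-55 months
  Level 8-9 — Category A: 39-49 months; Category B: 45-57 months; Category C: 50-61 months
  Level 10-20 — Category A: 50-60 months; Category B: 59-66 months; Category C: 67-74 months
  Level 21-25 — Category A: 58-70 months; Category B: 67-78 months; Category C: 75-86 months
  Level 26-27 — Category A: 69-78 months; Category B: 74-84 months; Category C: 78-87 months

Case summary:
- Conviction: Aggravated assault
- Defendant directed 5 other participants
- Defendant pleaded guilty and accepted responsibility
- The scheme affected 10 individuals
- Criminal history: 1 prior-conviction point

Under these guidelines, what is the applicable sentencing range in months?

20-25 months

Base offense level for aggravated assault: 4.
A2 applies: 4 − 3 = 1.
A3 applies: 1 + 2 = 3.
A5 does not apply.
A6 applies (level before this adjustment is 3 < 24, so +2): 3 + 2 = 5.
Final offense level: 5.
Criminal history: 1 prior point → Category A (0-3).
Level 5 falls in the 5 band.
Grid: Level 5 × Category A = 20-25 months.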